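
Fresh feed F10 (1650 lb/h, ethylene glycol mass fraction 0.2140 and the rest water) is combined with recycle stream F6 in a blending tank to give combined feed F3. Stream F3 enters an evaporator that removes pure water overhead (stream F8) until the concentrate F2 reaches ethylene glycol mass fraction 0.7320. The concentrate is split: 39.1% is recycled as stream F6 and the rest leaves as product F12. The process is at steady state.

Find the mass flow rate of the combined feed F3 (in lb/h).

Overall ethylene glycol balance (none leaves overhead): ethylene glycol in fresh feed = ethylene glycol in product, i.e. 1650×0.214 = (1−0.391)·F2·0.732.
F2 = 353.1/(0.732×0.609) = 792.08 lb/h.
Recycle F6 = 0.391×792.08 = 309.7 lb/h.
Combined feed F3 = 1650 + 309.7 = 1959.7 lb/h.

1960 lb/h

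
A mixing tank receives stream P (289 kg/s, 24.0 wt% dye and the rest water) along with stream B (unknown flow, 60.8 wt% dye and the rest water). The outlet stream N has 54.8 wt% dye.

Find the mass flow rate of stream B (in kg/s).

1484 kg/s

Let B be the unknown flow. Total out = 289 + B.
dye balance: 69.36 + 0.608·B = 0.548·(289 + B)
(0.608 − 0.548)·B = 0.548×289 − 69.36 = 89.012
B = 89.012 / 0.060 = 1483.5 kg/s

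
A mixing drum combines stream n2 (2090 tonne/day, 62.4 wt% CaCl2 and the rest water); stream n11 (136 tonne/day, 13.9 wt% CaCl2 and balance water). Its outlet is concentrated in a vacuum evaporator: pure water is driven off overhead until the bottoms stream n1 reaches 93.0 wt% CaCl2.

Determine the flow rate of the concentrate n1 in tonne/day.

CaCl2 entering = 2090×0.624 + 136×0.139 = 1323.1 tonne/day.
All CaCl2 reports to n1, so n1 = 1323.1/0.930 = 1422.6 tonne/day.

1423 tonne/day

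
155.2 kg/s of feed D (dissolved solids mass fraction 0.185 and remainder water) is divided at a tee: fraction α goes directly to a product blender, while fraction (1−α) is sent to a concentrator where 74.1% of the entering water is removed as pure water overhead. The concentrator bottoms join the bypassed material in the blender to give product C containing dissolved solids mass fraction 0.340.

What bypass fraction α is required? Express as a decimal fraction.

All 155.2×0.185 = 28.712 kg/s of dissolved solids reaches C, so C = 28.712/0.340 = 84.447 kg/s and vapour = 70.753 kg/s.
The evaporator receives (1−α)·155.2 of feed at 0.815 water and removes 0.741 of that water:
0.741×0.815×(1−α)×155.2 = 70.753
(1−α) = 70.753/93.728 = 0.7549;  α = 0.2451.

0.245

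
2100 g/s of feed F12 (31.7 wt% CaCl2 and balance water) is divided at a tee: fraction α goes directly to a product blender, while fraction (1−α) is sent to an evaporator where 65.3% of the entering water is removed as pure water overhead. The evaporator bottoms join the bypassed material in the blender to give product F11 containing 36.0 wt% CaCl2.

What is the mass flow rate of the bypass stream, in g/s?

1538 g/s

All 2100×0.317 = 665.7 g/s of CaCl2 reaches F11, so F11 = 665.7/0.360 = 1849.2 g/s and vapour = 250.83 g/s.
The evaporator receives (1−α)·2100 of feed at 0.683 water and removes 0.653 of that water:
0.653×0.683×(1−α)×2100 = 250.83
(1−α) = 250.83/936.6 = 0.2678;  α = 0.7322.
Bypass flow = 0.7322×2100 = 1537.6 g/s.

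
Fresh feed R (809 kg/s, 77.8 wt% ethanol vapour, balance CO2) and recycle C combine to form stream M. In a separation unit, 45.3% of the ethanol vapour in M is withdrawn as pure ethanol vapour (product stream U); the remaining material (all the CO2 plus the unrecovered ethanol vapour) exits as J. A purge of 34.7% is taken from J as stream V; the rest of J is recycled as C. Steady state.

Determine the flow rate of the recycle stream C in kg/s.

CO2 enters only via R and leaves only via the purge: 809×0.222 = 0.347×(CO2 in J), and the separation unit passes all CO2, so CO2 in M = CO2 in J = 517.57 kg/s.
ethanol vapour in M: m_A = 809×0.778 + (1−0.347)·(1−0.453)·m_A, so m_A = 629.4/0.6428 = 979.14 kg/s.
J = (1−0.453)×979.14 + 517.57 = 1053.2 kg/s.
Recycle C = (1−0.347)×1053.2 = 687.72 kg/s.

687.7 kg/s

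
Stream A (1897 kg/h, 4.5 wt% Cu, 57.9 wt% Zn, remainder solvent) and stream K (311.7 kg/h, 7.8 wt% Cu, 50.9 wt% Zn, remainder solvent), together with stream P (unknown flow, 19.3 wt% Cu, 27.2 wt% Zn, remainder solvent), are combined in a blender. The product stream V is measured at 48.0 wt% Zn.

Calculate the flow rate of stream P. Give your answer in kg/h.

946.4 kg/h

Let P be the unknown flow. Total out = 2208.7 + P.
Zn balance: 1257 + 0.272·P = 0.480·(2208.7 + P)
(0.272 − 0.480)·P = 0.480×2208.7 − 1257 = -196.84
P = -196.84 / -0.208 = 946.36 kg/h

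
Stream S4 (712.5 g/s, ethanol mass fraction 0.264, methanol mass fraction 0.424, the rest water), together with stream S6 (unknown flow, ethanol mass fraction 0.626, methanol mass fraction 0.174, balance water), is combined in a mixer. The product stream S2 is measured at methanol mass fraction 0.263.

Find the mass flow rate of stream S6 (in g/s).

Let S6 be the unknown flow. Total out = 712.5 + S6.
methanol balance: 302.1 + 0.174·S6 = 0.263·(712.5 + S6)
(0.174 − 0.263)·S6 = 0.263×712.5 − 302.1 = -114.71
S6 = -114.71 / -0.089 = 1288.9 g/s

1289 g/s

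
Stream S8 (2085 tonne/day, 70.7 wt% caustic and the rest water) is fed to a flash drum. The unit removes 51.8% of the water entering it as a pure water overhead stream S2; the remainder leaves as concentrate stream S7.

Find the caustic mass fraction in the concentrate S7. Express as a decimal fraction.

caustic is not removed: 2085×0.707 = 1474.1 tonne/day of caustic enters S7.
water entering = 2085×0.293 = 610.9 tonne/day; overhead removed = 0.518×610.9 = 316.45 tonne/day.
Concentrate = 2085 − 316.45 = 1768.6 tonne/day.
Mass fraction = 1474.1/1768.6 = 0.834.

0.834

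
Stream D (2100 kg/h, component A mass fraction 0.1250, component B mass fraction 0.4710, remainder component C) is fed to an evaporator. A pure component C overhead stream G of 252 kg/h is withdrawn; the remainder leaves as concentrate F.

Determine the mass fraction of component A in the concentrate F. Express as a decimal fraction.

component A is not removed: 2100×0.125 = 262.5 kg/h of component A enters F.
Concentrate = 2100 − 252 = 1848 kg/h.
Mass fraction = 262.5/1848 = 0.1420.

0.1420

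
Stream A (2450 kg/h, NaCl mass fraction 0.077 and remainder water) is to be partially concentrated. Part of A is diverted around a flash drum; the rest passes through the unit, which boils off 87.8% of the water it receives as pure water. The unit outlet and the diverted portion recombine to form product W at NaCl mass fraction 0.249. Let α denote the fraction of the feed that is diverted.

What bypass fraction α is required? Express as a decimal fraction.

0.148

All 2450×0.077 = 188.65 kg/h of NaCl reaches W, so W = 188.65/0.249 = 757.63 kg/h and vapour = 1692.4 kg/h.
The evaporator receives (1−α)·2450 of feed at 0.923 water and removes 0.878 of that water:
0.878×0.923×(1−α)×2450 = 1692.4
(1−α) = 1692.4/1985.5 = 0.8524;  α = 0.1476.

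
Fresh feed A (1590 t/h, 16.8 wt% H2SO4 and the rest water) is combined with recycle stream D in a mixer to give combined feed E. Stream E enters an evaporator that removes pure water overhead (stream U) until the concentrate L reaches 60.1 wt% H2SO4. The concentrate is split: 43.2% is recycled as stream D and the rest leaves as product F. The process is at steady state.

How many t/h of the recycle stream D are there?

338 t/h

Overall H2SO4 balance (none leaves overhead): H2SO4 in fresh feed = H2SO4 in product, i.e. 1590×0.168 = (1−0.432)·L·0.601.
L = 267.12/(0.601×0.568) = 782.5 t/h.
Recycle D = 0.432×782.5 = 338.04 t/h.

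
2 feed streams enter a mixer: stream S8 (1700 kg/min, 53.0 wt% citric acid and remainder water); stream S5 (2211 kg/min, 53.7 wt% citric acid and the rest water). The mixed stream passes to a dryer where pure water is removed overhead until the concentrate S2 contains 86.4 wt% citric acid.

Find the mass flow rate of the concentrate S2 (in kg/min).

2417 kg/min

citric acid entering = 1700×0.530 + 2211×0.537 = 2088.3 kg/min.
All citric acid reports to S2, so S2 = 2088.3/0.864 = 2417 kg/min.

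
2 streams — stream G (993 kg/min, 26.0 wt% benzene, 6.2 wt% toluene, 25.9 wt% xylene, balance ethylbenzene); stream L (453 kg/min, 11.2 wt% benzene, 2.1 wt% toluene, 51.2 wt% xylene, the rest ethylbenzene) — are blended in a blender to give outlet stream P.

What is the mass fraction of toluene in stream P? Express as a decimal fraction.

Total flow out = 993 + 453 = 1446 kg/min.
toluene in = 993×0.062 + 453×0.021 = 71.079 kg/min.
toluene mass fraction in P = 71.079/1446 = 0.049.

0.049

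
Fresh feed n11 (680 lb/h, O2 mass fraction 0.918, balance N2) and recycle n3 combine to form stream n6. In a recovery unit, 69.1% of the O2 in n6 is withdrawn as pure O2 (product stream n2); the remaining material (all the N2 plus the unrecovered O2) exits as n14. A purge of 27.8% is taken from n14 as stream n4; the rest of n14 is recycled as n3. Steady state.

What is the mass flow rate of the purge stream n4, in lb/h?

N2 enters only via n11 and leaves only via the purge: 680×0.082 = 0.278×(N2 in n14), and the recovery unit passes all N2, so N2 in n6 = N2 in n14 = 200.58 lb/h.
O2 in n6: m_A = 680×0.918 + (1−0.278)·(1−0.691)·m_A, so m_A = 624.24/0.7769 = 803.5 lb/h.
n14 = (1−0.691)×803.5 + 200.58 = 448.86 lb/h.
Purge n4 = 0.278×448.86 = 124.78 lb/h.

124.8 lb/h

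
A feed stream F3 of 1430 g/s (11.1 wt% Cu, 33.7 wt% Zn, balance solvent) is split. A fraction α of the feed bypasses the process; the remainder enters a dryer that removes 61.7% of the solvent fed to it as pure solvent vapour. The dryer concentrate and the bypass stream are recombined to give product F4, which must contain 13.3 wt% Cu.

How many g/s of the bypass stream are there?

735.5 g/s

All 1430×0.111 = 158.73 g/s of Cu reaches F4, so F4 = 158.73/0.133 = 1193.5 g/s and vapour = 236.54 g/s.
The evaporator receives (1−α)·1430 of feed at 0.552 solvent and removes 0.617 of that solvent:
0.617×0.552×(1−α)×1430 = 236.54
(1−α) = 236.54/487.04 = 0.4857;  α = 0.5143.
Bypass flow = 0.5143×1430 = 735.48 g/s.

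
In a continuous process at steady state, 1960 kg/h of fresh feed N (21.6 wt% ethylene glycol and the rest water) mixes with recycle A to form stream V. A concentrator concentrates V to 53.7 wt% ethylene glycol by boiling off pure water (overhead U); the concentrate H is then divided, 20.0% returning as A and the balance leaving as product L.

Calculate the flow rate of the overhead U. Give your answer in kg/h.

1172 kg/h

Overall ethylene glycol balance (none leaves overhead): ethylene glycol in fresh feed = ethylene glycol in product, i.e. 1960×0.216 = (1−0.200)·H·0.537.
H = 423.36/(0.537×0.800) = 985.47 kg/h.
Recycle A = 0.200×985.47 = 197.09 kg/h.
Combined feed V = 1960 + 197.09 = 2157.1 kg/h.
Overhead U = V − H = 2157.1 − 985.47 = 1171.6 kg/h.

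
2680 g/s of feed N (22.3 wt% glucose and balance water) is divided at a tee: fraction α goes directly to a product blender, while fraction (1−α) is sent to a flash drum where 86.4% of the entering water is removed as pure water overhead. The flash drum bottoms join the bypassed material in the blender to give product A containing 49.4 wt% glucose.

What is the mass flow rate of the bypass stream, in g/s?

All 2680×0.223 = 597.64 g/s of glucose reaches A, so A = 597.64/0.494 = 1209.8 g/s and vapour = 1470.2 g/s.
The evaporator receives (1−α)·2680 of feed at 0.777 water and removes 0.864 of that water:
0.864×0.777×(1−α)×2680 = 1470.2
(1−α) = 1470.2/1799.2 = 0.8172;  α = 0.1828.
Bypass flow = 0.1828×2680 = 490.01 g/s.

490 g/s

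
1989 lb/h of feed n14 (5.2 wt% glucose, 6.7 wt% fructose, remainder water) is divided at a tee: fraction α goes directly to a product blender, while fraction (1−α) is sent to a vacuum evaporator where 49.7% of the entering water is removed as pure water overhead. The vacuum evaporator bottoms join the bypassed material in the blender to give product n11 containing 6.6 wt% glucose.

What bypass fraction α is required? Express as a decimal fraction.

All 1989×0.052 = 103.43 lb/h of glucose reaches n11, so n11 = 103.43/0.066 = 1567.1 lb/h and vapour = 421.91 lb/h.
The evaporator receives (1−α)·1989 of feed at 0.881 water and removes 0.497 of that water:
0.497×0.881×(1−α)×1989 = 421.91
(1−α) = 421.91/870.9 = 0.4845;  α = 0.5155.

0.516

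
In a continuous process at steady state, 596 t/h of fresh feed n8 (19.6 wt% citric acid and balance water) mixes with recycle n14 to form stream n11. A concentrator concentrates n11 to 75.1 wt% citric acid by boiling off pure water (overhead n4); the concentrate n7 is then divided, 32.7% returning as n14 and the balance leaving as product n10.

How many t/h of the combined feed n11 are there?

671.6 t/h

Overall citric acid balance (none leaves overhead): citric acid in fresh feed = citric acid in product, i.e. 596×0.196 = (1−0.327)·n7·0.751.
n7 = 116.82/(0.751×0.673) = 231.13 t/h.
Recycle n14 = 0.327×231.13 = 75.578 t/h.
Combined feed n11 = 596 + 75.578 = 671.58 t/h.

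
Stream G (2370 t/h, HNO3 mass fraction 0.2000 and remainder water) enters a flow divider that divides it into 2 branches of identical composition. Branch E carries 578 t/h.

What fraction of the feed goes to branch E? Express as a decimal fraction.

Fraction to E = 578/2370 = 0.2439.

0.244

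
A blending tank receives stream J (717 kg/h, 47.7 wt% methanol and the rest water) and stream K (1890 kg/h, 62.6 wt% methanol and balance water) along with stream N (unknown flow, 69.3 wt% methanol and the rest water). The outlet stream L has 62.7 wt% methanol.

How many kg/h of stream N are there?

Let N be the unknown flow. Total out = 2607 + N.
methanol balance: 1525.1 + 0.693·N = 0.627·(2607 + N)
(0.693 − 0.627)·N = 0.627×2607 − 1525.1 = 109.44
N = 109.44 / 0.066 = 1658.2 kg/h

1658 kg/h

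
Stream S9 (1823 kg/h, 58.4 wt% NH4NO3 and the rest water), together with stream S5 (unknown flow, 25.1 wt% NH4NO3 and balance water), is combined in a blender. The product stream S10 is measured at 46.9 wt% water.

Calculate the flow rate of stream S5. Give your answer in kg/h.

Let S5 be the unknown flow. Total out = 1823 + S5.
water balance: 758.37 + 0.749·S5 = 0.469·(1823 + S5)
(0.749 − 0.469)·S5 = 0.469×1823 − 758.37 = 96.619
S5 = 96.619 / 0.280 = 345.07 kg/h

345.1 kg/h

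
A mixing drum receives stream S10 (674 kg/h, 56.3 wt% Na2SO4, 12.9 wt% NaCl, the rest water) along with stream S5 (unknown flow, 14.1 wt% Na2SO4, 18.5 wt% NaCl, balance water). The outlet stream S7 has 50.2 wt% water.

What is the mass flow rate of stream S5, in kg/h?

760.2 kg/h

Let S5 be the unknown flow. Total out = 674 + S5.
water balance: 207.59 + 0.674·S5 = 0.502·(674 + S5)
(0.674 − 0.502)·S5 = 0.502×674 − 207.59 = 130.76
S5 = 130.76 / 0.172 = 760.21 kg/h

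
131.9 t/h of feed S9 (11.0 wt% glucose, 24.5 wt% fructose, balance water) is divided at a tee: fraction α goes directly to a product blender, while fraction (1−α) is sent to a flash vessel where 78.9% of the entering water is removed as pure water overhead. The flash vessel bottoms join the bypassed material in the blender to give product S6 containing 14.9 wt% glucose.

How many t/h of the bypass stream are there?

All 131.9×0.110 = 14.509 t/h of glucose reaches S6, so S6 = 14.509/0.149 = 97.376 t/h and vapour = 34.524 t/h.
The evaporator receives (1−α)·131.9 of feed at 0.645 water and removes 0.789 of that water:
0.789×0.645×(1−α)×131.9 = 34.524
(1−α) = 34.524/67.125 = 0.5143;  α = 0.4857.
Bypass flow = 0.4857×131.9 = 64.06 t/h.

64.06 t/h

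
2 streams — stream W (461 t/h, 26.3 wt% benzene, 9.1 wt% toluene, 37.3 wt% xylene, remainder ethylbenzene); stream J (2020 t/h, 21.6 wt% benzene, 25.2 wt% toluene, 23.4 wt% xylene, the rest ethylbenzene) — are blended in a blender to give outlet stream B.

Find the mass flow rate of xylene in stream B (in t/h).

644.6 t/h

xylene out = xylene in = 461×0.373 + 2020×0.234 = 644.63 t/h.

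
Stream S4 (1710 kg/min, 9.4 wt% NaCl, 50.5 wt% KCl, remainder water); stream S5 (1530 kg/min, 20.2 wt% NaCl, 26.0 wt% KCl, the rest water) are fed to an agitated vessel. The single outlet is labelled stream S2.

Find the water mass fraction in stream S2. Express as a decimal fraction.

Total flow out = 1710 + 1530 = 3240 kg/min.
water in = 1710×0.401 + 1530×0.538 = 1508.9 kg/min.
water mass fraction in S2 = 1508.9/3240 = 0.466.

0.466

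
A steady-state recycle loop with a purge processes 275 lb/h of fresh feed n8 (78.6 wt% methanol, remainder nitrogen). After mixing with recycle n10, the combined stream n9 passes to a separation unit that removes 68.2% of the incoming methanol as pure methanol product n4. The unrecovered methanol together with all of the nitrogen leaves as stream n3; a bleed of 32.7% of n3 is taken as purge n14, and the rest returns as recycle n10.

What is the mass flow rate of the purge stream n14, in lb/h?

87.45 lb/h

nitrogen enters only via n8 and leaves only via the purge: 275×0.214 = 0.327×(nitrogen in n3), and the separation unit passes all nitrogen, so nitrogen in n9 = nitrogen in n3 = 179.97 lb/h.
methanol in n9: m_A = 275×0.786 + (1−0.327)·(1−0.682)·m_A, so m_A = 216.15/0.7860 = 275 lb/h.
n3 = (1−0.682)×275 + 179.97 = 267.42 lb/h.
Purge n14 = 0.327×267.42 = 87.447 lb/h.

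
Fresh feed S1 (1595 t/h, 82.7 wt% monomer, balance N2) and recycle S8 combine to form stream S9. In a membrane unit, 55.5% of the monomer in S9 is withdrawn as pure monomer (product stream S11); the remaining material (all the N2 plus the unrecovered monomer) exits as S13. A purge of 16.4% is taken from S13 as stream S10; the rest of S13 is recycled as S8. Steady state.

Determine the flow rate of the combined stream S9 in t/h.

N2 enters only via S1 and leaves only via the purge: 1595×0.173 = 0.164×(N2 in S13), and the membrane unit passes all N2, so N2 in S9 = N2 in S13 = 1682.5 t/h.
monomer in S9: m_A = 1595×0.827 + (1−0.164)·(1−0.555)·m_A, so m_A = 1319.1/0.6280 = 2100.5 t/h.
S9 = 2100.5 + 1682.5 = 3783 t/h.

3783 t/h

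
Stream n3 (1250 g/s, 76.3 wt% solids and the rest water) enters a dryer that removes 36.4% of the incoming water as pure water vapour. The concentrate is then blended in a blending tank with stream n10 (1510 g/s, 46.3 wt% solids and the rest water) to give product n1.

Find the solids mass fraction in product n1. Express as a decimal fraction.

Vapour removed = 0.364×0.237×1250 = 107.83 g/s; concentrate = 1142.2 g/s.
solids reaching the mixer = 953.75 (from concentrate) + 1510×0.463 = 1652.9 g/s.
Product flow = 1142.2 + 1510 = 2652.2 g/s; solids fraction = 0.623.

0.623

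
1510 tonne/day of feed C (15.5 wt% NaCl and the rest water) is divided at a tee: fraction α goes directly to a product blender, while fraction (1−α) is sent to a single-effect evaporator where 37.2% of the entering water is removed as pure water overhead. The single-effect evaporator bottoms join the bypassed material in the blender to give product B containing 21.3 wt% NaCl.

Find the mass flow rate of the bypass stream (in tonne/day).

201.9 tonne/day

All 1510×0.155 = 234.05 tonne/day of NaCl reaches B, so B = 234.05/0.213 = 1098.8 tonne/day and vapour = 411.17 tonne/day.
The evaporator receives (1−α)·1510 of feed at 0.845 water and removes 0.372 of that water:
0.372×0.845×(1−α)×1510 = 411.17
(1−α) = 411.17/474.65 = 0.8663;  α = 0.1337.
Bypass flow = 0.1337×1510 = 201.95 tonne/day.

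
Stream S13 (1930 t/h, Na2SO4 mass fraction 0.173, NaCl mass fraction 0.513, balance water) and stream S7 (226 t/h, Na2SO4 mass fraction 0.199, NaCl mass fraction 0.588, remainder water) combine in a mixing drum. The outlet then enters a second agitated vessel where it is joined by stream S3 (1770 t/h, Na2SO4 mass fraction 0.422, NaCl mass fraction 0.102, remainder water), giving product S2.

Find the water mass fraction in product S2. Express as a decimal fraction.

0.381

Overall, product flow = 3926 t/h.
water in = 1930×0.314 + 226×0.213 + 1770×0.476 = 1496.7 t/h.
water fraction in S2 = 0.381.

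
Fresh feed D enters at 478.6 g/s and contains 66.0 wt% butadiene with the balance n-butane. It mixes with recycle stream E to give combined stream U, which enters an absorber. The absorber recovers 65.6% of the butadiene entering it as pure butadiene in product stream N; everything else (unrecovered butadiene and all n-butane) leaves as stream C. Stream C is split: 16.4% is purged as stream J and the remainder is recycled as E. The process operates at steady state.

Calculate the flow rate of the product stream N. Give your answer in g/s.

butadiene in U: m_A = 478.6×0.660 + (1−0.164)·(1−0.656)·m_A, so m_A = 315.88/0.7124 = 443.39 g/s.
Product N = 0.656×443.39 = 290.86 g/s.

290.9 g/s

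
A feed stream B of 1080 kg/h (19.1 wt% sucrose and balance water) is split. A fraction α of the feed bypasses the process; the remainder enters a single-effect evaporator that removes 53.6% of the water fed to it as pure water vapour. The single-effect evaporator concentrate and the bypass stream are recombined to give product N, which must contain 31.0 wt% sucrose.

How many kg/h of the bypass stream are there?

123.9 kg/h

All 1080×0.191 = 206.28 kg/h of sucrose reaches N, so N = 206.28/0.310 = 665.42 kg/h and vapour = 414.58 kg/h.
The evaporator receives (1−α)·1080 of feed at 0.809 water and removes 0.536 of that water:
0.536×0.809×(1−α)×1080 = 414.58
(1−α) = 414.58/468.31 = 0.8853;  α = 0.1147.
Bypass flow = 0.1147×1080 = 123.92 kg/h.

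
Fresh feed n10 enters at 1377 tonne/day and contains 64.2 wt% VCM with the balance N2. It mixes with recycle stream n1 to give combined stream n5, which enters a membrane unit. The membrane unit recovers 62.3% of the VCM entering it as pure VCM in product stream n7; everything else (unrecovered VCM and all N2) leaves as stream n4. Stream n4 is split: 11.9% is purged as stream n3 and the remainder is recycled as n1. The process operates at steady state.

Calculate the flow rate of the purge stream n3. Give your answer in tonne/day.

N2 enters only via n10 and leaves only via the purge: 1377×0.358 = 0.119×(N2 in n4), and the membrane unit passes all N2, so N2 in n5 = N2 in n4 = 4142.6 tonne/day.
VCM in n5: m_A = 1377×0.642 + (1−0.119)·(1−0.623)·m_A, so m_A = 884.03/0.6679 = 1323.7 tonne/day.
n4 = (1−0.623)×1323.7 + 4142.6 = 4641.6 tonne/day.
Purge n3 = 0.119×4641.6 = 552.35 tonne/day.

552.4 tonne/day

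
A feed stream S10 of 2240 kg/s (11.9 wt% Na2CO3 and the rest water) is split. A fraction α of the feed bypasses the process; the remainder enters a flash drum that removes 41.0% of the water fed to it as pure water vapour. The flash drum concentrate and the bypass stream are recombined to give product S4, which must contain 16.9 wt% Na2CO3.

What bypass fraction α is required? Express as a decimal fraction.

0.181

All 2240×0.119 = 266.56 kg/s of Na2CO3 reaches S4, so S4 = 266.56/0.169 = 1577.3 kg/s and vapour = 662.72 kg/s.
The evaporator receives (1−α)·2240 of feed at 0.881 water and removes 0.410 of that water:
0.410×0.881×(1−α)×2240 = 662.72
(1−α) = 662.72/809.11 = 0.8191;  α = 0.1809.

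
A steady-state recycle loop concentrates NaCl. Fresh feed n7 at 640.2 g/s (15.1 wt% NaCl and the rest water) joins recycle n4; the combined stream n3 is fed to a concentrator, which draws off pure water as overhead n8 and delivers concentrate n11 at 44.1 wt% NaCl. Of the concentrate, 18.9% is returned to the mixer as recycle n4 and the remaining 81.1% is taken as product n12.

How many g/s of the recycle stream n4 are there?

Overall NaCl balance (none leaves overhead): NaCl in fresh feed = NaCl in product, i.e. 640.2×0.151 = (1−0.189)·n11·0.441.
n11 = 96.67/(0.441×0.811) = 270.29 g/s.
Recycle n4 = 0.189×270.29 = 51.085 g/s.

51.09 g/s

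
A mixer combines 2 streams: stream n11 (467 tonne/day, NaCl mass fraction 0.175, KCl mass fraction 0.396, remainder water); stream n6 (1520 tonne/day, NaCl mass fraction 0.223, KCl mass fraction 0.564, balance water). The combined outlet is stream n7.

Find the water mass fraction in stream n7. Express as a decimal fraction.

Total flow out = 467 + 1520 = 1987 tonne/day.
water in = 467×0.429 + 1520×0.213 = 524.1 tonne/day.
water mass fraction in n7 = 524.1/1987 = 0.264.

0.264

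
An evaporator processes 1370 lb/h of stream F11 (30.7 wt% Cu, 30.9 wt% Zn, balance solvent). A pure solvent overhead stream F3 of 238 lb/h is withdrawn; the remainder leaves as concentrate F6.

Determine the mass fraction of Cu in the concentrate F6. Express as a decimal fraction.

Cu is not removed: 1370×0.307 = 420.59 lb/h of Cu enters F6.
Concentrate = 1370 − 238 = 1132 lb/h.
Mass fraction = 420.59/1132 = 0.372.

0.372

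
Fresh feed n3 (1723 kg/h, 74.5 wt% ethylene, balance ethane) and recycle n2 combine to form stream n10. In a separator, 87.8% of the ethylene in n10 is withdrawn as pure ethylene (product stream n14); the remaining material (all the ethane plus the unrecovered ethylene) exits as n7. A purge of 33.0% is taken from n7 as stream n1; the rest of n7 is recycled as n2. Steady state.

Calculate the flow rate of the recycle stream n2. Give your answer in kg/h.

1006 kg/h

ethane enters only via n3 and leaves only via the purge: 1723×0.255 = 0.330×(ethane in n7), and the separator passes all ethane, so ethane in n10 = ethane in n7 = 1331.4 kg/h.
ethylene in n10: m_A = 1723×0.745 + (1−0.330)·(1−0.878)·m_A, so m_A = 1283.6/0.9183 = 1397.9 kg/h.
n7 = (1−0.878)×1397.9 + 1331.4 = 1502 kg/h.
Recycle n2 = (1−0.330)×1502 = 1006.3 kg/h.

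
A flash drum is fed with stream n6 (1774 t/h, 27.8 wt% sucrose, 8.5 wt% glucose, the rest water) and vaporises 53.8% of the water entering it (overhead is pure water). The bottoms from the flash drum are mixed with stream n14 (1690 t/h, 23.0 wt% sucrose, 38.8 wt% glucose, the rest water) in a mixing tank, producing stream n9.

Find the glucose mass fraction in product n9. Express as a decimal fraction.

0.2824

Vapour removed = 0.538×0.637×1774 = 607.96 t/h; concentrate = 1166 t/h.
glucose reaching the mixer = 150.79 (from concentrate) + 1690×0.388 = 806.51 t/h.
Product flow = 1166 + 1690 = 2856 t/h; glucose fraction = 0.2824.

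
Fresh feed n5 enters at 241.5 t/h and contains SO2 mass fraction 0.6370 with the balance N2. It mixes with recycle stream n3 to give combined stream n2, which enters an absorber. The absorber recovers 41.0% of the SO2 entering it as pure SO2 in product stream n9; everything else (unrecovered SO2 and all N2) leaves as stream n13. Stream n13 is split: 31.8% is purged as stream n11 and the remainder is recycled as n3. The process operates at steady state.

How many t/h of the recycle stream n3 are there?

N2 enters only via n5 and leaves only via the purge: 241.5×0.363 = 0.318×(N2 in n13), and the absorber passes all N2, so N2 in n2 = N2 in n13 = 275.67 t/h.
SO2 in n2: m_A = 241.5×0.637 + (1−0.318)·(1−0.410)·m_A, so m_A = 153.84/0.5976 = 257.41 t/h.
n13 = (1−0.410)×257.41 + 275.67 = 427.55 t/h.
Recycle n3 = (1−0.318)×427.55 = 291.59 t/h.

291.6 t/h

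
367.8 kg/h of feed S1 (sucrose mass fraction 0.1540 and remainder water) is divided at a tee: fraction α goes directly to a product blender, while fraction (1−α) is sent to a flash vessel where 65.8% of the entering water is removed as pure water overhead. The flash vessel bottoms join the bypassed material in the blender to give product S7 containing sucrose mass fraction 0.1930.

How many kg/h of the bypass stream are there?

234.3 kg/h

All 367.8×0.154 = 56.641 kg/h of sucrose reaches S7, so S7 = 56.641/0.193 = 293.48 kg/h and vapour = 74.322 kg/h.
The evaporator receives (1−α)·367.8 of feed at 0.846 water and removes 0.658 of that water:
0.658×0.846×(1−α)×367.8 = 74.322
(1−α) = 74.322/204.74 = 0.3630;  α = 0.6370.
Bypass flow = 0.6370×367.8 = 234.29 kg/h.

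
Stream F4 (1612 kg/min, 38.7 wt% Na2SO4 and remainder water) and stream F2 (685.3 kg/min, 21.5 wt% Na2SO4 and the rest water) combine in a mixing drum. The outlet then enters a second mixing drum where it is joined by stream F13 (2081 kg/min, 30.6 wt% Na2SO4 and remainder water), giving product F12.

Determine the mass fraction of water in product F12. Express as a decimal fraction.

0.678

Overall, product flow = 4378.3 kg/min.
water in = 1612×0.613 + 685.3×0.785 + 2081×0.694 = 2970.3 kg/min.
water fraction in F12 = 0.678.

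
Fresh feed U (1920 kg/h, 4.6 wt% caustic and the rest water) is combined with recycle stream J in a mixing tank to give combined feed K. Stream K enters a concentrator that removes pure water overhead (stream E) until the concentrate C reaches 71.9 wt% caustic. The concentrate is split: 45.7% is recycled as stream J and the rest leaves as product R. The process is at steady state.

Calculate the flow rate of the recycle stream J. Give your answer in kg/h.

Overall caustic balance (none leaves overhead): caustic in fresh feed = caustic in product, i.e. 1920×0.046 = (1−0.457)·C·0.719.
C = 88.32/(0.719×0.543) = 226.22 kg/h.
Recycle J = 0.457×226.22 = 103.38 kg/h.

103.4 kg/h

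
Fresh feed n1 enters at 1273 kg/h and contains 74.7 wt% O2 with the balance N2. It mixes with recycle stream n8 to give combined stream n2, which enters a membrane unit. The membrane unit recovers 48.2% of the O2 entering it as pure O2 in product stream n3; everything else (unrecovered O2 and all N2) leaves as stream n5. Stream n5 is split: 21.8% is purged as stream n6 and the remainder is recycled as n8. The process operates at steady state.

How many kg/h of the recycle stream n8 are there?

1803 kg/h

N2 enters only via n1 and leaves only via the purge: 1273×0.253 = 0.218×(N2 in n5), and the membrane unit passes all N2, so N2 in n2 = N2 in n5 = 1477.4 kg/h.
O2 in n2: m_A = 1273×0.747 + (1−0.218)·(1−0.482)·m_A, so m_A = 950.93/0.5949 = 1598.4 kg/h.
n5 = (1−0.482)×1598.4 + 1477.4 = 2305.4 kg/h.
Recycle n8 = (1−0.218)×2305.4 = 1802.8 kg/h.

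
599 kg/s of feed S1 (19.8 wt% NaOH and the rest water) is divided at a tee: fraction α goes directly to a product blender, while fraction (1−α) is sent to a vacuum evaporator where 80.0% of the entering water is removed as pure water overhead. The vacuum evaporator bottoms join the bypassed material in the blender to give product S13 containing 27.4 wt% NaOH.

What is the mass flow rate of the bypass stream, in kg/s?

340 kg/s

All 599×0.198 = 118.6 kg/s of NaOH reaches S13, so S13 = 118.6/0.274 = 432.85 kg/s and vapour = 166.15 kg/s.
The evaporator receives (1−α)·599 of feed at 0.802 water and removes 0.800 of that water:
0.800×0.802×(1−α)×599 = 166.15
(1−α) = 166.15/384.32 = 0.4323;  α = 0.5677.
Bypass flow = 0.5677×599 = 340.04 kg/s.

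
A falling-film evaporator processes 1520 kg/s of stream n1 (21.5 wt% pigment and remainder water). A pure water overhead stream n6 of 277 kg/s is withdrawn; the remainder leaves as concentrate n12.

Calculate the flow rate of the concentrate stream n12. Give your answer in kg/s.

Concentrate = 1520 − 277 = 1243 kg/s.

1243 kg/s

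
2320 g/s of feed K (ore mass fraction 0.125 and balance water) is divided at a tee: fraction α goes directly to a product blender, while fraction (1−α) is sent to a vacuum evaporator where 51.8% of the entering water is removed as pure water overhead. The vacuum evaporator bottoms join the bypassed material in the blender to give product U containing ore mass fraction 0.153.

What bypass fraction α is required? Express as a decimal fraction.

0.596

All 2320×0.125 = 290 g/s of ore reaches U, so U = 290/0.153 = 1895.4 g/s and vapour = 424.58 g/s.
The evaporator receives (1−α)·2320 of feed at 0.875 water and removes 0.518 of that water:
0.518×0.875×(1−α)×2320 = 424.58
(1−α) = 424.58/1051.5 = 0.4038;  α = 0.5962.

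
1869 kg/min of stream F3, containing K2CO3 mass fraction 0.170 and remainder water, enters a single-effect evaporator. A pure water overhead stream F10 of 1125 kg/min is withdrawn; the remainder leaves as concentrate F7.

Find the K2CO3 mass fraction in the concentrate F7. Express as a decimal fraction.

K2CO3 is not removed: 1869×0.170 = 317.73 kg/min of K2CO3 enters F7.
Concentrate = 1869 − 1125 = 744 kg/min.
Mass fraction = 317.73/744 = 0.427.

0.427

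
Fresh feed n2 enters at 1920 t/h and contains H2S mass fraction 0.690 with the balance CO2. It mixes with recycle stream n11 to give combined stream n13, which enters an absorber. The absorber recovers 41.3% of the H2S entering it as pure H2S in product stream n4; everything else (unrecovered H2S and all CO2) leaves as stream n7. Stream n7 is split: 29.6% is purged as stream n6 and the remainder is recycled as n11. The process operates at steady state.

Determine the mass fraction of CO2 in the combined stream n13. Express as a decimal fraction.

CO2 enters only via n2 and leaves only via the purge: 1920×0.310 = 0.296×(CO2 in n7), and the absorber passes all CO2, so CO2 in n13 = CO2 in n7 = 2010.8 t/h.
H2S in n13: m_A = 1920×0.690 + (1−0.296)·(1−0.413)·m_A, so m_A = 1324.8/0.5868 = 2257.9 t/h.
n13 = 2257.9 + 2010.8 = 4268.7 t/h.
CO2 fraction in n13 = 2010.8/4268.7 = 0.471.

0.471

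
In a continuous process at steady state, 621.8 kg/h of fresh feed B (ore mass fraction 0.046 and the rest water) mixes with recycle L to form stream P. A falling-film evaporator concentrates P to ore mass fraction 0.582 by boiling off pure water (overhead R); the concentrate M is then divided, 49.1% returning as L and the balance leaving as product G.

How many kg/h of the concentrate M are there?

Overall ore balance (none leaves overhead): ore in fresh feed = ore in product, i.e. 621.8×0.046 = (1−0.491)·M·0.582.
M = 28.603/(0.582×0.509) = 96.553 kg/h.

96.55 kg/h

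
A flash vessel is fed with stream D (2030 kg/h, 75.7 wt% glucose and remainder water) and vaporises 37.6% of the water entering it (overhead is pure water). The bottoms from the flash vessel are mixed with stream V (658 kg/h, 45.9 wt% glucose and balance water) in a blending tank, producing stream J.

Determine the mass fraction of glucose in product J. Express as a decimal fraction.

Vapour removed = 0.376×0.243×2030 = 185.48 kg/h; concentrate = 1844.5 kg/h.
glucose reaching the mixer = 1536.7 (from concentrate) + 658×0.459 = 1838.7 kg/h.
Product flow = 1844.5 + 658 = 2502.5 kg/h; glucose fraction = 0.735.

0.735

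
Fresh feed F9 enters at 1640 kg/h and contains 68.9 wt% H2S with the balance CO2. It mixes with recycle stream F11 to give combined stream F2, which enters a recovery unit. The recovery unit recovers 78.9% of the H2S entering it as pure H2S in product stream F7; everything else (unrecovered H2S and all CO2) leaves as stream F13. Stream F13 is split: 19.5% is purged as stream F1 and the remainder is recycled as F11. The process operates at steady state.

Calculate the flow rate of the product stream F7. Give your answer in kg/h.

1074 kg/h

H2S in F2: m_A = 1640×0.689 + (1−0.195)·(1−0.789)·m_A, so m_A = 1130/0.8301 = 1361.2 kg/h.
Product F7 = 0.789×1361.2 = 1074 kg/h.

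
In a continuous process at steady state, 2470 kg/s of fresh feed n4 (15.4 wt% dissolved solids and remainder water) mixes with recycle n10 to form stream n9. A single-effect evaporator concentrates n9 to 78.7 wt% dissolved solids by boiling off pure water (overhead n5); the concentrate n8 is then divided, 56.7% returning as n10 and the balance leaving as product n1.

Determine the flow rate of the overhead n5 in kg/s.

Overall dissolved solids balance (none leaves overhead): dissolved solids in fresh feed = dissolved solids in product, i.e. 2470×0.154 = (1−0.567)·n8·0.787.
n8 = 380.38/(0.787×0.433) = 1116.2 kg/s.
Recycle n10 = 0.567×1116.2 = 632.9 kg/s.
Combined feed n9 = 2470 + 632.9 = 3102.9 kg/s.
Overhead n5 = n9 − n8 = 3102.9 − 1116.2 = 1986.7 kg/s.

1987 kg/s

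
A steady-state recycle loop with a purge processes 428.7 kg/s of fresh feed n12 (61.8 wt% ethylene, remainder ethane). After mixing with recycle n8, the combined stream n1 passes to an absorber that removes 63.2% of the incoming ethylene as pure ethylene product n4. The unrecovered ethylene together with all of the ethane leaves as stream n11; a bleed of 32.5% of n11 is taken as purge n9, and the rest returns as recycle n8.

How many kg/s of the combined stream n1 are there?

856.4 kg/s

ethane enters only via n12 and leaves only via the purge: 428.7×0.382 = 0.325×(ethane in n11), and the absorber passes all ethane, so ethane in n1 = ethane in n11 = 503.89 kg/s.
ethylene in n1: m_A = 428.7×0.618 + (1−0.325)·(1−0.632)·m_A, so m_A = 264.94/0.7516 = 352.5 kg/s.
n1 = 352.5 + 503.89 = 856.38 kg/s.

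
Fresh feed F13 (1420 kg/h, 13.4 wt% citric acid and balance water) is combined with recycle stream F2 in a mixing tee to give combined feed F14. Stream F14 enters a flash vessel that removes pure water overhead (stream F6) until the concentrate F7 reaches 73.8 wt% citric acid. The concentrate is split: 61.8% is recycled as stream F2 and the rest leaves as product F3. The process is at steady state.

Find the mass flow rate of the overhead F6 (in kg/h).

Overall citric acid balance (none leaves overhead): citric acid in fresh feed = citric acid in product, i.e. 1420×0.134 = (1−0.618)·F7·0.738.
F7 = 190.28/(0.738×0.382) = 674.95 kg/h.
Recycle F2 = 0.618×674.95 = 417.12 kg/h.
Combined feed F14 = 1420 + 417.12 = 1837.1 kg/h.
Overhead F6 = F14 − F7 = 1837.1 − 674.95 = 1162.2 kg/h.

1162 kg/h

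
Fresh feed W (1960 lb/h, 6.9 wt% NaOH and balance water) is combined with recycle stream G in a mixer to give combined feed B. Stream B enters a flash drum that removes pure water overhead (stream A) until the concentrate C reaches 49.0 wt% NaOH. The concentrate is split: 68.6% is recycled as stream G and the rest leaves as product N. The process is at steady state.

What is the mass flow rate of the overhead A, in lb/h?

1684 lb/h

Overall NaOH balance (none leaves overhead): NaOH in fresh feed = NaOH in product, i.e. 1960×0.069 = (1−0.686)·C·0.490.
C = 135.24/(0.490×0.314) = 878.98 lb/h.
Recycle G = 0.686×878.98 = 602.98 lb/h.
Combined feed B = 1960 + 602.98 = 2563 lb/h.
Overhead A = B − C = 2563 − 878.98 = 1684 lb/h.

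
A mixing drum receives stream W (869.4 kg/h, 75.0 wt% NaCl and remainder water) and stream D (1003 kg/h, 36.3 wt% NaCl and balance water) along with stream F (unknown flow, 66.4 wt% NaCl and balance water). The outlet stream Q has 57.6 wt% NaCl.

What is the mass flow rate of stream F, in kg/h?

Let F be the unknown flow. Total out = 1872.4 + F.
NaCl balance: 1016.1 + 0.664·F = 0.576·(1872.4 + F)
(0.664 − 0.576)·F = 0.576×1872.4 − 1016.1 = 62.363
F = 62.363 / 0.088 = 708.68 kg/h

708.7 kg/h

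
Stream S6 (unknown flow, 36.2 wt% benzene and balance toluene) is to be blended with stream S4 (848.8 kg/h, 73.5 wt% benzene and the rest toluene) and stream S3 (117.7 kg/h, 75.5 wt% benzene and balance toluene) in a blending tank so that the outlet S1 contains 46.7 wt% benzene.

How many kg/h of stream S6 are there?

2489 kg/h

Let S6 be the unknown flow. Total out = 966.5 + S6.
benzene balance: 712.73 + 0.362·S6 = 0.467·(966.5 + S6)
(0.362 − 0.467)·S6 = 0.467×966.5 − 712.73 = -261.38
S6 = -261.38 / -0.105 = 2489.3 kg/h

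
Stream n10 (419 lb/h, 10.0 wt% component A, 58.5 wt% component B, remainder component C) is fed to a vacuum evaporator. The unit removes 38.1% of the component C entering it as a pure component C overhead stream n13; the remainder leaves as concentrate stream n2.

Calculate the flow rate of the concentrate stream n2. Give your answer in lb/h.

368.7 lb/h

component C entering = 419×0.315 = 131.99 lb/h; overhead removed = 0.381×131.99 = 50.286 lb/h.
Concentrate = 419 − 50.286 = 368.71 lb/h.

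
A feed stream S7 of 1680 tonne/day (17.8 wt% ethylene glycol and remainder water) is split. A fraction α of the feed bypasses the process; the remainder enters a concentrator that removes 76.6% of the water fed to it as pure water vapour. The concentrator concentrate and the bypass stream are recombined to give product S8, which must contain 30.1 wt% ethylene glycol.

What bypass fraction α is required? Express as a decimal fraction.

All 1680×0.178 = 299.04 tonne/day of ethylene glycol reaches S8, so S8 = 299.04/0.301 = 993.49 tonne/day and vapour = 686.51 tonne/day.
The evaporator receives (1−α)·1680 of feed at 0.822 water and removes 0.766 of that water:
0.766×0.822×(1−α)×1680 = 686.51
(1−α) = 686.51/1057.8 = 0.6490;  α = 0.3510.

0.351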